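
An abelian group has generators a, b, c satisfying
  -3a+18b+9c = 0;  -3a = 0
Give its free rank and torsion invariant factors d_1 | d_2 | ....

Answer: M ≅ ℤ^1 ⊕ ℤ/3 ⊕ ℤ/9

Derivation:
rank_ℚ(R)=2; free=3−2=1
SNF(R) diag = [3, 9] → torsion [3, 9]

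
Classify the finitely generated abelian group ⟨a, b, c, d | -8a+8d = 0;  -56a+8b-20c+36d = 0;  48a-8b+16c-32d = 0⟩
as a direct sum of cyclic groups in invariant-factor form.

Answer: M ≅ ℤ^1 ⊕ ℤ/4 ⊕ ℤ/8 ⊕ ℤ/8

Derivation:
rank_ℚ(R)=3; free=4−3=1
SNF(R) diag = [4, 8, 8] → torsion [4, 8, 8]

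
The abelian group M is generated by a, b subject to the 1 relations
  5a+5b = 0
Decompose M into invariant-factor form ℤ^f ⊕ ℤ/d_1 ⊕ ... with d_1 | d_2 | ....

Answer: M ≅ ℤ^1 ⊕ ℤ/5

Derivation:
rank_ℚ(R)=1; free=2−1=1
SNF(R) diag = [5] → torsion [5]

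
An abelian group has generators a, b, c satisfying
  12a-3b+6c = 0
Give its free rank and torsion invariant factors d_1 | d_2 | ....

rank_ℚ(R)=1; free=3−1=2
SNF(R) diag = [3] → torsion [3]

Answer: M ≅ ℤ^2 ⊕ ℤ/3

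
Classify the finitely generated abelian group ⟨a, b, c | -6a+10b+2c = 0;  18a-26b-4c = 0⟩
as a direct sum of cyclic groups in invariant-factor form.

Answer: M ≅ ℤ^1 ⊕ ℤ/2 ⊕ ℤ/6

Derivation:
rank_ℚ(R)=2; free=3−2=1
SNF(R) diag = [2, 6] → torsion [2, 6]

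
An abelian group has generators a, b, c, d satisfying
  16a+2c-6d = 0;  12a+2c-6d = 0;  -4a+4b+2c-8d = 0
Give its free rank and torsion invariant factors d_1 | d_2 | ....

rank_ℚ(R)=3; free=4−3=1
SNF(R) diag = [2, 2, 4] → torsion [2, 2, 4]

Answer: M ≅ ℤ^1 ⊕ ℤ/2 ⊕ ℤ/2 ⊕ ℤ/4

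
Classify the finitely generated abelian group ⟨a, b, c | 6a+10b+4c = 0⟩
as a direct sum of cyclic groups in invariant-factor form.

Answer: M ≅ ℤ^2 ⊕ ℤ/2

Derivation:
rank_ℚ(R)=1; free=3−1=2
SNF(R) diag = [2] → torsion [2]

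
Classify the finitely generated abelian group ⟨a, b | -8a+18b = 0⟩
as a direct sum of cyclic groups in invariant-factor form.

rank_ℚ(R)=1; free=2−1=1
SNF(R) diag = [2] → torsion [2]

Answer: M ≅ ℤ^1 ⊕ ℤ/2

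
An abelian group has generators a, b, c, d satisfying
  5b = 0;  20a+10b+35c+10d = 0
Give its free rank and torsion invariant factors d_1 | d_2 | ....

rank_ℚ(R)=2; free=4−2=2
SNF(R) diag = [5, 5] → torsion [5, 5]

Answer: M ≅ ℤ^2 ⊕ ℤ/5 ⊕ ℤ/5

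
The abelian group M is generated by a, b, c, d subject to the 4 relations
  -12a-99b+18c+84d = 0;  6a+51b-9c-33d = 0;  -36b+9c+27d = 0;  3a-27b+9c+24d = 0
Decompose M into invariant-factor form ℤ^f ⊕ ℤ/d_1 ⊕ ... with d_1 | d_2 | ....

Answer: M ≅ ℤ/3 ⊕ ℤ/3 ⊕ ℤ/9 ⊕ ℤ/18

Derivation:
rank_ℚ(R)=4; free=4−4=0
SNF(R) diag = [3, 3, 9, 18] → torsion [3, 3, 9, 18]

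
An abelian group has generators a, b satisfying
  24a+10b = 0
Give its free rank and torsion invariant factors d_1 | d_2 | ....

Answer: M ≅ ℤ^1 ⊕ ℤ/2

Derivation:
rank_ℚ(R)=1; free=2−1=1
SNF(R) diag = [2] → torsion [2]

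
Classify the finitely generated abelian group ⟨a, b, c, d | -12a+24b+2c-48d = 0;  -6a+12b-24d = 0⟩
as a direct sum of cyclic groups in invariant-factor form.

rank_ℚ(R)=2; free=4−2=2
SNF(R) diag = [2, 6] → torsion [2, 6]

Answer: M ≅ ℤ^2 ⊕ ℤ/2 ⊕ ℤ/6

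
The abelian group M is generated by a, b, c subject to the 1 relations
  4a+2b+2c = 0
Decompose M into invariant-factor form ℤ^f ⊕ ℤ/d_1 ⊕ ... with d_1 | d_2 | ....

rank_ℚ(R)=1; free=3−1=2
SNF(R) diag = [2] → torsion [2]

Answer: M ≅ ℤ^2 ⊕ ℤ/2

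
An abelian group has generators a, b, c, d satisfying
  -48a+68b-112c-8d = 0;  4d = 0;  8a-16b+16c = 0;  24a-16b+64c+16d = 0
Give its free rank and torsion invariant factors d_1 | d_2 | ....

rank_ℚ(R)=4; free=4−4=0
SNF(R) diag = [4, 4, 8, 16] → torsion [4, 4, 8, 16]

Answer: M ≅ ℤ/4 ⊕ ℤ/4 ⊕ ℤ/8 ⊕ ℤ/16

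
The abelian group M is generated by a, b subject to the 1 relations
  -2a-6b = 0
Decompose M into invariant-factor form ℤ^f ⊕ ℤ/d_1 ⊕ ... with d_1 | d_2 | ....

Answer: M ≅ ℤ^1 ⊕ ℤ/2

Derivation:
rank_ℚ(R)=1; free=2−1=1
SNF(R) diag = [2] → torsion [2]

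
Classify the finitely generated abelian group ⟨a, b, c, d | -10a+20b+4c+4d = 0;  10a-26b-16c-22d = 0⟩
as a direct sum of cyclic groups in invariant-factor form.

rank_ℚ(R)=2; free=4−2=2
SNF(R) diag = [2, 6] → torsion [2, 6]

Answer: M ≅ ℤ^2 ⊕ ℤ/2 ⊕ ℤ/6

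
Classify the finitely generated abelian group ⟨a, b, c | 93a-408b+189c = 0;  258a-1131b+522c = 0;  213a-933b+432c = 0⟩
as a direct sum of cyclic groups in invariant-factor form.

rank_ℚ(R)=3; free=3−3=0
SNF(R) diag = [3, 9, 9] → torsion [3, 9, 9]

Answer: M ≅ ℤ/3 ⊕ ℤ/9 ⊕ ℤ/9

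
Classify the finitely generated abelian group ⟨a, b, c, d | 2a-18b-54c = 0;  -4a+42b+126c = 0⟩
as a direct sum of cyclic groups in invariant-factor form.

Answer: M ≅ ℤ^2 ⊕ ℤ/2 ⊕ ℤ/6

Derivation:
rank_ℚ(R)=2; free=4−2=2
SNF(R) diag = [2, 6] → torsion [2, 6]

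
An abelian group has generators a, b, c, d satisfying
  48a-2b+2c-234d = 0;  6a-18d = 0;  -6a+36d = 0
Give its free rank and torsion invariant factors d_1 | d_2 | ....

rank_ℚ(R)=3; free=4−3=1
SNF(R) diag = [2, 6, 18] → torsion [2, 6, 18]

Answer: M ≅ ℤ^1 ⊕ ℤ/2 ⊕ ℤ/6 ⊕ ℤ/18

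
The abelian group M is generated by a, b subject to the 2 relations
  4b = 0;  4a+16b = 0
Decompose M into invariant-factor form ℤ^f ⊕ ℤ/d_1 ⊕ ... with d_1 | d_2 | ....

Answer: M ≅ ℤ/4 ⊕ ℤ/4

Derivation:
rank_ℚ(R)=2; free=2−2=0
SNF(R) diag = [4, 4] → torsion [4, 4]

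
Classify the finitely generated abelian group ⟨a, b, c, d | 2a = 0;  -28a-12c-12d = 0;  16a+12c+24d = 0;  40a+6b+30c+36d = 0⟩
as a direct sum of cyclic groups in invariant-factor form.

rank_ℚ(R)=4; free=4−4=0
SNF(R) diag = [2, 6, 12, 12] → torsion [2, 6, 12, 12]

Answer: M ≅ ℤ/2 ⊕ ℤ/6 ⊕ ℤ/12 ⊕ ℤ/12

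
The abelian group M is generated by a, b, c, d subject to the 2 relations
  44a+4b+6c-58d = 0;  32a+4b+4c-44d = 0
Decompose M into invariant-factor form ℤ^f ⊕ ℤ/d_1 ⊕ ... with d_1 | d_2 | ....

Answer: M ≅ ℤ^2 ⊕ ℤ/2 ⊕ ℤ/4

Derivation:
rank_ℚ(R)=2; free=4−2=2
SNF(R) diag = [2, 4] → torsion [2, 4]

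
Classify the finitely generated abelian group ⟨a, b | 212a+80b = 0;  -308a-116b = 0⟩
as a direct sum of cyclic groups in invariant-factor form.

Answer: M ≅ ℤ/4 ⊕ ℤ/12

Derivation:
rank_ℚ(R)=2; free=2−2=0
SNF(R) diag = [4, 12] → torsion [4, 12]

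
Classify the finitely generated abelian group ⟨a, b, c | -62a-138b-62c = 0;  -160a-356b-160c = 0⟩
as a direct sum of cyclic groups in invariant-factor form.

Answer: M ≅ ℤ^1 ⊕ ℤ/2 ⊕ ℤ/4

Derivation:
rank_ℚ(R)=2; free=3−2=1
SNF(R) diag = [2, 4] → torsion [2, 4]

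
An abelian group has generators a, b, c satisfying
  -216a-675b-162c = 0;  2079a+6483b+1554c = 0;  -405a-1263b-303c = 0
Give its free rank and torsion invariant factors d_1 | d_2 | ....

rank_ℚ(R)=3; free=3−3=0
SNF(R) diag = [3, 9, 27] → torsion [3, 9, 27]

Answer: M ≅ ℤ/3 ⊕ ℤ/9 ⊕ ℤ/27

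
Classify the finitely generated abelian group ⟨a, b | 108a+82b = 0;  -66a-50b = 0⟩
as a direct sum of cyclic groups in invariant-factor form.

Answer: M ≅ ℤ/2 ⊕ ℤ/6

Derivation:
rank_ℚ(R)=2; free=2−2=0
SNF(R) diag = [2, 6] → torsion [2, 6]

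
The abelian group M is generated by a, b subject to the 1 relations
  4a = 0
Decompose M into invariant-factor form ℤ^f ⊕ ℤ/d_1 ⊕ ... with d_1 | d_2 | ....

Answer: M ≅ ℤ^1 ⊕ ℤ/4

Derivation:
rank_ℚ(R)=1; free=2−1=1
SNF(R) diag = [4] → torsion [4]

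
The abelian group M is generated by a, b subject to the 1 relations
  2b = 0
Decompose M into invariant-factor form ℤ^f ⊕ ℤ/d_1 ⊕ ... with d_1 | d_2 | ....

rank_ℚ(R)=1; free=2−1=1
SNF(R) diag = [2] → torsion [2]

Answer: M ≅ ℤ^1 ⊕ ℤ/2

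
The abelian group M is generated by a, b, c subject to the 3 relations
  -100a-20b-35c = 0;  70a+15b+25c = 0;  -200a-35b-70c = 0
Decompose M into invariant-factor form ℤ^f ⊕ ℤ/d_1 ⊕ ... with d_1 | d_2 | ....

Answer: M ≅ ℤ/5 ⊕ ℤ/5 ⊕ ℤ/10

Derivation:
rank_ℚ(R)=3; free=3−3=0
SNF(R) diag = [5, 5, 10] → torsion [5, 5, 10]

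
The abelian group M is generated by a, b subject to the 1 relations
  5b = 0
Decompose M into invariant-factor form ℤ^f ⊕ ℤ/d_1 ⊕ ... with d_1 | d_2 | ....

Answer: M ≅ ℤ^1 ⊕ ℤ/5

Derivation:
rank_ℚ(R)=1; free=2−1=1
SNF(R) diag = [5] → torsion [5]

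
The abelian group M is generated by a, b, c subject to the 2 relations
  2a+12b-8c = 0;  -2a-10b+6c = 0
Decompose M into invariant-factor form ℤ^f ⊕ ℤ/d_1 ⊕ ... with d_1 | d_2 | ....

Answer: M ≅ ℤ^1 ⊕ ℤ/2 ⊕ ℤ/2

Derivation:
rank_ℚ(R)=2; free=3−2=1
SNF(R) diag = [2, 2] → torsion [2, 2]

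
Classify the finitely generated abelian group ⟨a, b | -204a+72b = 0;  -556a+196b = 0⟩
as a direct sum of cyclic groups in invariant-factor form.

Answer: M ≅ ℤ/4 ⊕ ℤ/12

Derivation:
rank_ℚ(R)=2; free=2−2=0
SNF(R) diag = [4, 12] → torsion [4, 12]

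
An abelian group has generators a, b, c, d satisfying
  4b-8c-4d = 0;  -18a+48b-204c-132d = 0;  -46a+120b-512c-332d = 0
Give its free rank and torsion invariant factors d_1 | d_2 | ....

rank_ℚ(R)=3; free=4−3=1
SNF(R) diag = [2, 4, 12] → torsion [2, 4, 12]

Answer: M ≅ ℤ^1 ⊕ ℤ/2 ⊕ ℤ/4 ⊕ ℤ/12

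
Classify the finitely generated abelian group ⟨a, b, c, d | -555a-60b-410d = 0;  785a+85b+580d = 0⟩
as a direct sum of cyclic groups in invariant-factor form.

rank_ℚ(R)=2; free=4−2=2
SNF(R) diag = [5, 5] → torsion [5, 5]

Answer: M ≅ ℤ^2 ⊕ ℤ/5 ⊕ ℤ/5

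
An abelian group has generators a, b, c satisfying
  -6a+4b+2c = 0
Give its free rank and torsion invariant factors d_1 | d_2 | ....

Answer: M ≅ ℤ^2 ⊕ ℤ/2

Derivation:
rank_ℚ(R)=1; free=3−1=2
SNF(R) diag = [2] → torsion [2]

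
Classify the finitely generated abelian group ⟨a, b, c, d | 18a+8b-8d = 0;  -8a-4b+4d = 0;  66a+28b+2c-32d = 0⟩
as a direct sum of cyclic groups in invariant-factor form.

Answer: M ≅ ℤ^1 ⊕ ℤ/2 ⊕ ℤ/2 ⊕ ℤ/4

Derivation:
rank_ℚ(R)=3; free=4−3=1
SNF(R) diag = [2, 2, 4] → torsion [2, 2, 4]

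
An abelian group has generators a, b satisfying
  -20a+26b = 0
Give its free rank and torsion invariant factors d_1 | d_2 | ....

rank_ℚ(R)=1; free=2−1=1
SNF(R) diag = [2] → torsion [2]

Answer: M ≅ ℤ^1 ⊕ ℤ/2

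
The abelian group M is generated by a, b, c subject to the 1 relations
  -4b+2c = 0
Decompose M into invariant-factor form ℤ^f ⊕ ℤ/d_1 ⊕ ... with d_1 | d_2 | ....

rank_ℚ(R)=1; free=3−1=2
SNF(R) diag = [2] → torsion [2]

Answer: M ≅ ℤ^2 ⊕ ℤ/2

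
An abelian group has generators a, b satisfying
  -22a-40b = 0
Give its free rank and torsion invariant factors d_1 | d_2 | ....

Answer: M ≅ ℤ^1 ⊕ ℤ/2

Derivation:
rank_ℚ(R)=1; free=2−1=1
SNF(R) diag = [2] → torsion [2]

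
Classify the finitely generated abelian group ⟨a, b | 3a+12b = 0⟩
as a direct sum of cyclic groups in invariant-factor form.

rank_ℚ(R)=1; free=2−1=1
SNF(R) diag = [3] → torsion [3]

Answer: M ≅ ℤ^1 ⊕ ℤ/3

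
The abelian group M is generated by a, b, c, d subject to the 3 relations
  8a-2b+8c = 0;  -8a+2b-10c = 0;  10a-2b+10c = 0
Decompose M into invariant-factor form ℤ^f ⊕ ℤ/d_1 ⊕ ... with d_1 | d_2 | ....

Answer: M ≅ ℤ^1 ⊕ ℤ/2 ⊕ ℤ/2 ⊕ ℤ/2

Derivation:
rank_ℚ(R)=3; free=4−3=1
SNF(R) diag = [2, 2, 2] → torsion [2, 2, 2]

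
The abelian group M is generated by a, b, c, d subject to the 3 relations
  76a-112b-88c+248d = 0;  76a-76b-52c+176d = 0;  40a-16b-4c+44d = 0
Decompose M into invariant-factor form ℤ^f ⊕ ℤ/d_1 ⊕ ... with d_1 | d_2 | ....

Answer: M ≅ ℤ^1 ⊕ ℤ/4 ⊕ ℤ/12 ⊕ ℤ/36

Derivation:
rank_ℚ(R)=3; free=4−3=1
SNF(R) diag = [4, 12, 36] → torsion [4, 12, 36]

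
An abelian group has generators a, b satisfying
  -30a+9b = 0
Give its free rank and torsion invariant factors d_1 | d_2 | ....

rank_ℚ(R)=1; free=2−1=1
SNF(R) diag = [3] → torsion [3]

Answer: M ≅ ℤ^1 ⊕ ℤ/3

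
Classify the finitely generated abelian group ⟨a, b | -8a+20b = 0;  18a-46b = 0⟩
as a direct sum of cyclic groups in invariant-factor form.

Answer: M ≅ ℤ/2 ⊕ ℤ/4

Derivation:
rank_ℚ(R)=2; free=2−2=0
SNF(R) diag = [2, 4] → torsion [2, 4]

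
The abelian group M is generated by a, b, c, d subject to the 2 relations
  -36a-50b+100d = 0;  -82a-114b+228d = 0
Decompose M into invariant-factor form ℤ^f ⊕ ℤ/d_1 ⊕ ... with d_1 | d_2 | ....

rank_ℚ(R)=2; free=4−2=2
SNF(R) diag = [2, 2] → torsion [2, 2]

Answer: M ≅ ℤ^2 ⊕ ℤ/2 ⊕ ℤ/2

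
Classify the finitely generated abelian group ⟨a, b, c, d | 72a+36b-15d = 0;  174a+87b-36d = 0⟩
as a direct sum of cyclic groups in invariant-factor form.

rank_ℚ(R)=2; free=4−2=2
SNF(R) diag = [3, 3] → torsion [3, 3]

Answer: M ≅ ℤ^2 ⊕ ℤ/3 ⊕ ℤ/3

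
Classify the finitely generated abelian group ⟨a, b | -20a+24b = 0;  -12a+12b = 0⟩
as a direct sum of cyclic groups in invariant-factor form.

rank_ℚ(R)=2; free=2−2=0
SNF(R) diag = [4, 12] → torsion [4, 12]

Answer: M ≅ ℤ/4 ⊕ ℤ/12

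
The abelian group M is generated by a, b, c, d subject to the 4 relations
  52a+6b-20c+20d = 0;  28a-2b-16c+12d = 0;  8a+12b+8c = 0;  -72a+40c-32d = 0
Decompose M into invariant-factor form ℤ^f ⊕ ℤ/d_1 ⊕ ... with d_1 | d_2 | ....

rank_ℚ(R)=4; free=4−4=0
SNF(R) diag = [2, 4, 8, 8] → torsion [2, 4, 8, 8]

Answer: M ≅ ℤ/2 ⊕ ℤ/4 ⊕ ℤ/8 ⊕ ℤ/8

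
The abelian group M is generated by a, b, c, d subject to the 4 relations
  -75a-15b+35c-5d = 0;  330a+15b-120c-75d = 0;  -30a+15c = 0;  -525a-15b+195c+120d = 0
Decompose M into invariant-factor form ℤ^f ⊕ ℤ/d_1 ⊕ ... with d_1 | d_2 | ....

Answer: M ≅ ℤ/5 ⊕ ℤ/15 ⊕ ℤ/15 ⊕ ℤ/45

Derivation:
rank_ℚ(R)=4; free=4−4=0
SNF(R) diag = [5, 15, 15, 45] → torsion [5, 15, 15, 45]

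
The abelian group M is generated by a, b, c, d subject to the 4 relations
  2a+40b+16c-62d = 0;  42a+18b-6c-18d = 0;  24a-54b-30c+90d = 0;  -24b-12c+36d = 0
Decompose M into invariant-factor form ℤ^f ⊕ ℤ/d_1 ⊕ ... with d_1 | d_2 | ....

rank_ℚ(R)=4; free=4−4=0
SNF(R) diag = [2, 6, 6, 12] → torsion [2, 6, 6, 12]

Answer: M ≅ ℤ/2 ⊕ ℤ/6 ⊕ ℤ/6 ⊕ ℤ/12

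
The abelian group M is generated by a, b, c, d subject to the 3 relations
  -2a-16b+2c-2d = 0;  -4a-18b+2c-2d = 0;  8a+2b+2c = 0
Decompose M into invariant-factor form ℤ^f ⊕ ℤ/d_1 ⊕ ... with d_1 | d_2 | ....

Answer: M ≅ ℤ^1 ⊕ ℤ/2 ⊕ ℤ/2 ⊕ ℤ/2

Derivation:
rank_ℚ(R)=3; free=4−3=1
SNF(R) diag = [2, 2, 2] → torsion [2, 2, 2]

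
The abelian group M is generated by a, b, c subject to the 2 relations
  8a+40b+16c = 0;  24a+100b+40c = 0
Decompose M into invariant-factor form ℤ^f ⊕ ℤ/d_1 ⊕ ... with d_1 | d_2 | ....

rank_ℚ(R)=2; free=3−2=1
SNF(R) diag = [4, 8] → torsion [4, 8]

Answer: M ≅ ℤ^1 ⊕ ℤ/4 ⊕ ℤ/8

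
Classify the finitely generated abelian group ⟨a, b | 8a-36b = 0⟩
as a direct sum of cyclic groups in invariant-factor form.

Answer: M ≅ ℤ^1 ⊕ ℤ/4

Derivation:
rank_ℚ(R)=1; free=2−1=1
SNF(R) diag = [4] → torsion [4]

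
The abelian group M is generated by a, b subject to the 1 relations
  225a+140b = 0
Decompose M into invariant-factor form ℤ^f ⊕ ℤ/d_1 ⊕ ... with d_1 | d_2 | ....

rank_ℚ(R)=1; free=2−1=1
SNF(R) diag = [5] → torsion [5]

Answer: M ≅ ℤ^1 ⊕ ℤ/5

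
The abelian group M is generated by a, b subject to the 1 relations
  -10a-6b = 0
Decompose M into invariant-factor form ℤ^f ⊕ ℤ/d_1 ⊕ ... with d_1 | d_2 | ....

Answer: M ≅ ℤ^1 ⊕ ℤ/2

Derivation:
rank_ℚ(R)=1; free=2−1=1
SNF(R) diag = [2] → torsion [2]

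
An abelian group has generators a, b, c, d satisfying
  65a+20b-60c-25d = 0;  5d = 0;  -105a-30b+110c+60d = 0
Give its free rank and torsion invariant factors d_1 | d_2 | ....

rank_ℚ(R)=3; free=4−3=1
SNF(R) diag = [5, 5, 10] → torsion [5, 5, 10]

Answer: M ≅ ℤ^1 ⊕ ℤ/5 ⊕ ℤ/5 ⊕ ℤ/10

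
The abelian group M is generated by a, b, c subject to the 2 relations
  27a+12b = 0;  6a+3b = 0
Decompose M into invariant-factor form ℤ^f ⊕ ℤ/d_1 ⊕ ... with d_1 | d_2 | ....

rank_ℚ(R)=2; free=3−2=1
SNF(R) diag = [3, 3] → torsion [3, 3]

Answer: M ≅ ℤ^1 ⊕ ℤ/3 ⊕ ℤ/3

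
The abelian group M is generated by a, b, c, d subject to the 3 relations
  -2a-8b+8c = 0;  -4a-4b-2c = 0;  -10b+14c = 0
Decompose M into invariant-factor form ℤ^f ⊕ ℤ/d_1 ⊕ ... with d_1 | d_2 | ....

rank_ℚ(R)=3; free=4−3=1
SNF(R) diag = [2, 2, 6] → torsion [2, 2, 6]

Answer: M ≅ ℤ^1 ⊕ ℤ/2 ⊕ ℤ/2 ⊕ ℤ/6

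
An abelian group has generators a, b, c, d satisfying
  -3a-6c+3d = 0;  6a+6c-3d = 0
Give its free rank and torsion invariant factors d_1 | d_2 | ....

Answer: M ≅ ℤ^2 ⊕ ℤ/3 ⊕ ℤ/3

Derivation:
rank_ℚ(R)=2; free=4−2=2
SNF(R) diag = [3, 3] → torsion [3, 3]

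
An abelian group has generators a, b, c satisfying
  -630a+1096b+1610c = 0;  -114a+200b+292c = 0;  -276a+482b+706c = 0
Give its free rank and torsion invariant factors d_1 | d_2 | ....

rank_ℚ(R)=3; free=3−3=0
SNF(R) diag = [2, 6, 6] → torsion [2, 6, 6]

Answer: M ≅ ℤ/2 ⊕ ℤ/6 ⊕ ℤ/6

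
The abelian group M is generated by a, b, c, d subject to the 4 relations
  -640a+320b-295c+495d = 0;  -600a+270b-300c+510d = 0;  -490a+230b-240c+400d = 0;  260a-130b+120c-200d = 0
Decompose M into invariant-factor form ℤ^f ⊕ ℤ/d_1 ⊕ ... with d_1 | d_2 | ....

rank_ℚ(R)=4; free=4−4=0
SNF(R) diag = [5, 10, 30, 30] → torsion [5, 10, 30, 30]

Answer: M ≅ ℤ/5 ⊕ ℤ/10 ⊕ ℤ/30 ⊕ ℤ/30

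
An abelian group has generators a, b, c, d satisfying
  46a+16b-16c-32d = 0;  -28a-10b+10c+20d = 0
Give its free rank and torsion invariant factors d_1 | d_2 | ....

rank_ℚ(R)=2; free=4−2=2
SNF(R) diag = [2, 6] → torsion [2, 6]

Answer: M ≅ ℤ^2 ⊕ ℤ/2 ⊕ ℤ/6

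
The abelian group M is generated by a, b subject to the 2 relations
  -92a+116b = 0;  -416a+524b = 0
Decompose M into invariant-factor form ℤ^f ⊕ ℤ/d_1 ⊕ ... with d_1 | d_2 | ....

Answer: M ≅ ℤ/4 ⊕ ℤ/12

Derivation:
rank_ℚ(R)=2; free=2−2=0
SNF(R) diag = [4, 12] → torsion [4, 12]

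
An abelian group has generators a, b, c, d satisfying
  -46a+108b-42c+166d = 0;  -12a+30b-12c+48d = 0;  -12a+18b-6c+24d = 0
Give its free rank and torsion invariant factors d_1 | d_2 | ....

rank_ℚ(R)=3; free=4−3=1
SNF(R) diag = [2, 6, 6] → torsion [2, 6, 6]

Answer: M ≅ ℤ^1 ⊕ ℤ/2 ⊕ ℤ/6 ⊕ ℤ/6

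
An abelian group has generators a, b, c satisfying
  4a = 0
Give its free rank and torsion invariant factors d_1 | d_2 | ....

Answer: M ≅ ℤ^2 ⊕ ℤ/4

Derivation:
rank_ℚ(R)=1; free=3−1=2
SNF(R) diag = [4] → torsion [4]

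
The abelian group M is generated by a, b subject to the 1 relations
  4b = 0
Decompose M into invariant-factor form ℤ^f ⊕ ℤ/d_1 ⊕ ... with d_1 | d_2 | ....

rank_ℚ(R)=1; free=2−1=1
SNF(R) diag = [4] → torsion [4]

Answer: M ≅ ℤ^1 ⊕ ℤ/4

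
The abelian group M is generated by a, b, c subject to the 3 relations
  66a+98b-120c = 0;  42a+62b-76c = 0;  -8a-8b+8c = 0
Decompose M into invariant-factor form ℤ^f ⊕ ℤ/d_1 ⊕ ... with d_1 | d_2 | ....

Answer: M ≅ ℤ/2 ⊕ ℤ/4 ⊕ ℤ/8

Derivation:
rank_ℚ(R)=3; free=3−3=0
SNF(R) diag = [2, 4, 8] → torsion [2, 4, 8]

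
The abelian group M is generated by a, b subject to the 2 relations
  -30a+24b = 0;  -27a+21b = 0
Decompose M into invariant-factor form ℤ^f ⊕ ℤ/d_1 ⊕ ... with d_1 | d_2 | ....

rank_ℚ(R)=2; free=2−2=0
SNF(R) diag = [3, 6] → torsion [3, 6]

Answer: M ≅ ℤ/3 ⊕ ℤ/6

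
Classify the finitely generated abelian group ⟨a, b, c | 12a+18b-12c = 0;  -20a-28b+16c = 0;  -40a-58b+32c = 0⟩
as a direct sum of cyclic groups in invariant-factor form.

rank_ℚ(R)=3; free=3−3=0
SNF(R) diag = [2, 4, 12] → torsion [2, 4, 12]

Answer: M ≅ ℤ/2 ⊕ ℤ/4 ⊕ ℤ/12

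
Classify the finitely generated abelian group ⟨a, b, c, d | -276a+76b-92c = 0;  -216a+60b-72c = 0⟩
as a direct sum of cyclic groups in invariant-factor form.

Answer: M ≅ ℤ^2 ⊕ ℤ/4 ⊕ ℤ/12

Derivation:
rank_ℚ(R)=2; free=4−2=2
SNF(R) diag = [4, 12] → torsion [4, 12]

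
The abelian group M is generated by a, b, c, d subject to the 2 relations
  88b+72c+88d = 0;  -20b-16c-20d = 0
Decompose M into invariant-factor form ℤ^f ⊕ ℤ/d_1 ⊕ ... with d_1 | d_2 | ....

rank_ℚ(R)=2; free=4−2=2
SNF(R) diag = [4, 8] → torsion [4, 8]

Answer: M ≅ ℤ^2 ⊕ ℤ/4 ⊕ ℤ/8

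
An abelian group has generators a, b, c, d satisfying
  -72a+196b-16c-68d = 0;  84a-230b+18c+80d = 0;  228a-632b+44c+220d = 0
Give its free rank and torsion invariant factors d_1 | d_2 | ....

rank_ℚ(R)=3; free=4−3=1
SNF(R) diag = [2, 4, 12] → torsion [2, 4, 12]

Answer: M ≅ ℤ^1 ⊕ ℤ/2 ⊕ ℤ/4 ⊕ ℤ/12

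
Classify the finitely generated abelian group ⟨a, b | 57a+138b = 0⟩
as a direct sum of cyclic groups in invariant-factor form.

rank_ℚ(R)=1; free=2−1=1
SNF(R) diag = [3] → torsion [3]

Answer: M ≅ ℤ^1 ⊕ ℤ/3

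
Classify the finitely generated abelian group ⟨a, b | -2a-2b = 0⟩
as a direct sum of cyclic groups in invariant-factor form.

rank_ℚ(R)=1; free=2−1=1
SNF(R) diag = [2] → torsion [2]

Answer: M ≅ ℤ^1 ⊕ ℤ/2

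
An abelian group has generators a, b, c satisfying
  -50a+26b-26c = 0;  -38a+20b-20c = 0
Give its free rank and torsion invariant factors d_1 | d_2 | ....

rank_ℚ(R)=2; free=3−2=1
SNF(R) diag = [2, 6] → torsion [2, 6]

Answer: M ≅ ℤ^1 ⊕ ℤ/2 ⊕ ℤ/6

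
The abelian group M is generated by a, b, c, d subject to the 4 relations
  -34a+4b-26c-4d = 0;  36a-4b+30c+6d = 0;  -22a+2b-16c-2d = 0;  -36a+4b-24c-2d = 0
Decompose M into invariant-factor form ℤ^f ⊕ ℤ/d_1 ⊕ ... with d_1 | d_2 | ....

Answer: M ≅ ℤ/2 ⊕ ℤ/2 ⊕ ℤ/2 ⊕ ℤ/2

Derivation:
rank_ℚ(R)=4; free=4−4=0
SNF(R) diag = [2, 2, 2, 2] → torsion [2, 2, 2, 2]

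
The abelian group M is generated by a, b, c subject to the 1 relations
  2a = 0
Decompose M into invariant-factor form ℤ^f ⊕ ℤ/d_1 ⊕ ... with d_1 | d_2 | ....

rank_ℚ(R)=1; free=3−1=2
SNF(R) diag = [2] → torsion [2]

Answer: M ≅ ℤ^2 ⊕ ℤ/2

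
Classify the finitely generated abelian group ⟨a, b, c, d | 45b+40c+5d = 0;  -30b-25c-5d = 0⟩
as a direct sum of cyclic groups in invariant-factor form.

Answer: M ≅ ℤ^2 ⊕ ℤ/5 ⊕ ℤ/15

Derivation:
rank_ℚ(R)=2; free=4−2=2
SNF(R) diag = [5, 15] → torsion [5, 15]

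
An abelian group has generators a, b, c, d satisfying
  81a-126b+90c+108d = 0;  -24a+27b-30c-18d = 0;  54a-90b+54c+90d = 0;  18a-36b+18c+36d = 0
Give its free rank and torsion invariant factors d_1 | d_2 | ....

rank_ℚ(R)=4; free=4−4=0
SNF(R) diag = [3, 9, 18, 18] → torsion [3, 9, 18, 18]

Answer: M ≅ ℤ/3 ⊕ ℤ/9 ⊕ ℤ/18 ⊕ ℤ/18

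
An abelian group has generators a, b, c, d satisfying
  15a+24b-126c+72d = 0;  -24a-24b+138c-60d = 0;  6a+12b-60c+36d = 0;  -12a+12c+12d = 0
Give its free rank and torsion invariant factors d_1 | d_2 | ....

rank_ℚ(R)=4; free=4−4=0
SNF(R) diag = [3, 6, 12, 12] → torsion [3, 6, 12, 12]

Answer: M ≅ ℤ/3 ⊕ ℤ/6 ⊕ ℤ/12 ⊕ ℤ/12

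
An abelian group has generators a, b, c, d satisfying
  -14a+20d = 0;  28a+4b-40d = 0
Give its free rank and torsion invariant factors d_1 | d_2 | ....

Answer: M ≅ ℤ^2 ⊕ ℤ/2 ⊕ ℤ/4

Derivation:
rank_ℚ(R)=2; free=4−2=2
SNF(R) diag = [2, 4] → torsion [2, 4]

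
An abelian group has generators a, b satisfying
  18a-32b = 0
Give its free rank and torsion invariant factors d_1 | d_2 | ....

Answer: M ≅ ℤ^1 ⊕ ℤ/2

Derivation:
rank_ℚ(R)=1; free=2−1=1
SNF(R) diag = [2] → torsion [2]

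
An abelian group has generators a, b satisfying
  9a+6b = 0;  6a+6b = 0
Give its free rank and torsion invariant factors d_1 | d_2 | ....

Answer: M ≅ ℤ/3 ⊕ ℤ/6

Derivation:
rank_ℚ(R)=2; free=2−2=0
SNF(R) diag = [3, 6] → torsion [3, 6]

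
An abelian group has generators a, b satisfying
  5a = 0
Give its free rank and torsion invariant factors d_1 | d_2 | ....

Answer: M ≅ ℤ^1 ⊕ ℤ/5

Derivation:
rank_ℚ(R)=1; free=2−1=1
SNF(R) diag = [5] → torsion [5]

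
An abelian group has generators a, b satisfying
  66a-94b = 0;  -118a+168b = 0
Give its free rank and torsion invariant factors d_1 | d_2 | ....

Answer: M ≅ ℤ/2 ⊕ ℤ/2

Derivation:
rank_ℚ(R)=2; free=2−2=0
SNF(R) diag = [2, 2] → torsion [2, 2]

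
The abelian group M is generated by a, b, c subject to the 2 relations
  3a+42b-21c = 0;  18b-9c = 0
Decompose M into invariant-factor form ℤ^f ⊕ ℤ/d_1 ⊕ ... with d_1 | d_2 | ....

rank_ℚ(R)=2; free=3−2=1
SNF(R) diag = [3, 9] → torsion [3, 9]

Answer: M ≅ ℤ^1 ⊕ ℤ/3 ⊕ ℤ/9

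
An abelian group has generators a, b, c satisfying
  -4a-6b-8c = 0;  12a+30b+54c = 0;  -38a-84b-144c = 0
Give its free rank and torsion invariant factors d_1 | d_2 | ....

rank_ℚ(R)=3; free=3−3=0
SNF(R) diag = [2, 2, 6] → torsion [2, 2, 6]

Answer: M ≅ ℤ/2 ⊕ ℤ/2 ⊕ ℤ/6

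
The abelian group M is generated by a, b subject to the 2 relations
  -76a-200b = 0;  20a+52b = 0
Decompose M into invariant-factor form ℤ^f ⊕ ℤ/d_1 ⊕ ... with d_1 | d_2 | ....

Answer: M ≅ ℤ/4 ⊕ ℤ/12

Derivation:
rank_ℚ(R)=2; free=2−2=0
SNF(R) diag = [4, 12] → torsion [4, 12]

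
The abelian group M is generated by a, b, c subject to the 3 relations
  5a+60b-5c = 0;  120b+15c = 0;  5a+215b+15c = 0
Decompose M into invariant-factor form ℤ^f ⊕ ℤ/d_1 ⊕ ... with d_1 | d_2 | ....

rank_ℚ(R)=3; free=3−3=0
SNF(R) diag = [5, 5, 15] → torsion [5, 5, 15]

Answer: M ≅ ℤ/5 ⊕ ℤ/5 ⊕ ℤ/15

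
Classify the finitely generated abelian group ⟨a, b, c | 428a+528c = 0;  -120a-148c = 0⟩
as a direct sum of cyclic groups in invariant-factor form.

rank_ℚ(R)=2; free=3−2=1
SNF(R) diag = [4, 4] → torsion [4, 4]

Answer: M ≅ ℤ^1 ⊕ ℤ/4 ⊕ ℤ/4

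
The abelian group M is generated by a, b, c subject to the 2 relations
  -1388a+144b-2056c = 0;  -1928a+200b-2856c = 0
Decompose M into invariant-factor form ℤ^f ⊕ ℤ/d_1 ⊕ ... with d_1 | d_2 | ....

Answer: M ≅ ℤ^1 ⊕ ℤ/4 ⊕ ℤ/8

Derivation:
rank_ℚ(R)=2; free=3−2=1
SNF(R) diag = [4, 8] → torsion [4, 8]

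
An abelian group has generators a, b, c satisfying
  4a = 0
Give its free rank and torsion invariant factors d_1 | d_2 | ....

Answer: M ≅ ℤ^2 ⊕ ℤ/4

Derivation:
rank_ℚ(R)=1; free=3−1=2
SNF(R) diag = [4] → torsion [4]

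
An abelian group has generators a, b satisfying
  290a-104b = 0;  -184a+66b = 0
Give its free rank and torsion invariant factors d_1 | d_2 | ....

Answer: M ≅ ℤ/2 ⊕ ℤ/2

Derivation:
rank_ℚ(R)=2; free=2−2=0
SNF(R) diag = [2, 2] → torsion [2, 2]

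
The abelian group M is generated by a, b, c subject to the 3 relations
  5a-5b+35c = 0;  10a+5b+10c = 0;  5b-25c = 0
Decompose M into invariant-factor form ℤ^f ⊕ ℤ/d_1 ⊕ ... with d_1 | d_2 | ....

Answer: M ≅ ℤ/5 ⊕ ℤ/5 ⊕ ℤ/15

Derivation:
rank_ℚ(R)=3; free=3−3=0
SNF(R) diag = [5, 5, 15] → torsion [5, 5, 15]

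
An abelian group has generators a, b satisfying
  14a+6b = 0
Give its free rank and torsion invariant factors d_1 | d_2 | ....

rank_ℚ(R)=1; free=2−1=1
SNF(R) diag = [2] → torsion [2]

Answer: M ≅ ℤ^1 ⊕ ℤ/2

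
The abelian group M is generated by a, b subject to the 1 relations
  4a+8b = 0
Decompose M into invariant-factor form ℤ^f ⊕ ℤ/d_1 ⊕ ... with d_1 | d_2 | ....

rank_ℚ(R)=1; free=2−1=1
SNF(R) diag = [4] → torsion [4]

Answer: M ≅ ℤ^1 ⊕ ℤ/4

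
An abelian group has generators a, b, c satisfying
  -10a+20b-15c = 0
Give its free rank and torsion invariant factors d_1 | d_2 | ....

Answer: M ≅ ℤ^2 ⊕ ℤ/5

Derivation:
rank_ℚ(R)=1; free=3−1=2
SNF(R) diag = [5] → torsion [5]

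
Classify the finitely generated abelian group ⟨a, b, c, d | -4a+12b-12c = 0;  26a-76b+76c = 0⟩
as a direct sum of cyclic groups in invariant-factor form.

Answer: M ≅ ℤ^2 ⊕ ℤ/2 ⊕ ℤ/4

Derivation:
rank_ℚ(R)=2; free=4−2=2
SNF(R) diag = [2, 4] → torsion [2, 4]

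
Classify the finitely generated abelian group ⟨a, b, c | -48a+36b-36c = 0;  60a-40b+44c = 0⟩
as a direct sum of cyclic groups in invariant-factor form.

rank_ℚ(R)=2; free=3−2=1
SNF(R) diag = [4, 12] → torsion [4, 12]

Answer: M ≅ ℤ^1 ⊕ ℤ/4 ⊕ ℤ/12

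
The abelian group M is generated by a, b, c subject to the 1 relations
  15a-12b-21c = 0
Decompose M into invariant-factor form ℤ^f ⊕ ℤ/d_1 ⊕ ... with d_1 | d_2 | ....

Answer: M ≅ ℤ^2 ⊕ ℤ/3

Derivation:
rank_ℚ(R)=1; free=3−1=2
SNF(R) diag = [3] → torsion [3]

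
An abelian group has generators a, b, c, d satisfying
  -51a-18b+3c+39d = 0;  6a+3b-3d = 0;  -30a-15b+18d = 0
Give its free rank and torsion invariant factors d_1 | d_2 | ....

Answer: M ≅ ℤ^1 ⊕ ℤ/3 ⊕ ℤ/3 ⊕ ℤ/3

Derivation:
rank_ℚ(R)=3; free=4−3=1
SNF(R) diag = [3, 3, 3] → torsion [3, 3, 3]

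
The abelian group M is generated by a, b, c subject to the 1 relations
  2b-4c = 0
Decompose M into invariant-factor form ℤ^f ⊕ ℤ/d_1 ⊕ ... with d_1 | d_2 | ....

Answer: M ≅ ℤ^2 ⊕ ℤ/2

Derivation:
rank_ℚ(R)=1; free=3−1=2
SNF(R) diag = [2] → torsion [2]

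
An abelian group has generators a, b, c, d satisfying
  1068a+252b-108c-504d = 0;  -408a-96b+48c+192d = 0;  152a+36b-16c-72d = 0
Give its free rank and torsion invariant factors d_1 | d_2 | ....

rank_ℚ(R)=3; free=4−3=1
SNF(R) diag = [4, 12, 24] → torsion [4, 12, 24]

Answer: M ≅ ℤ^1 ⊕ ℤ/4 ⊕ ℤ/12 ⊕ ℤ/24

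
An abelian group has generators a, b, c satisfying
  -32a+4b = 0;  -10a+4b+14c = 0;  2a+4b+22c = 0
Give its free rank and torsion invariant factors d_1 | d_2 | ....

rank_ℚ(R)=3; free=3−3=0
SNF(R) diag = [2, 4, 4] → torsion [2, 4, 4]

Answer: M ≅ ℤ/2 ⊕ ℤ/4 ⊕ ℤ/4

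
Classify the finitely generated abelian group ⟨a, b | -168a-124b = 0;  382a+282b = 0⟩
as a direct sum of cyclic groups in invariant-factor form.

Answer: M ≅ ℤ/2 ⊕ ℤ/4

Derivation:
rank_ℚ(R)=2; free=2−2=0
SNF(R) diag = [2, 4] → torsion [2, 4]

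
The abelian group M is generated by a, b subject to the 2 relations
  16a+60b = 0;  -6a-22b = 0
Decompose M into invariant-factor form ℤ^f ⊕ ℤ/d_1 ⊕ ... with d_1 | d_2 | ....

rank_ℚ(R)=2; free=2−2=0
SNF(R) diag = [2, 4] → torsion [2, 4]

Answer: M ≅ ℤ/2 ⊕ ℤ/4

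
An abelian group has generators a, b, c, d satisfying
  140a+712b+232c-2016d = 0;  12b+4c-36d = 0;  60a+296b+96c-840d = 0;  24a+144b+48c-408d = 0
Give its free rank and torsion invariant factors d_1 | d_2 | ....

rank_ℚ(R)=4; free=4−4=0
SNF(R) diag = [4, 4, 8, 24] → torsion [4, 4, 8, 24]

Answer: M ≅ ℤ/4 ⊕ ℤ/4 ⊕ ℤ/8 ⊕ ℤ/24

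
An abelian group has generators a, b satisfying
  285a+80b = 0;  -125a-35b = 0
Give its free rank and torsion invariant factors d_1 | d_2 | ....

Answer: M ≅ ℤ/5 ⊕ ℤ/5

Derivation:
rank_ℚ(R)=2; free=2−2=0
SNF(R) diag = [5, 5] → torsion [5, 5]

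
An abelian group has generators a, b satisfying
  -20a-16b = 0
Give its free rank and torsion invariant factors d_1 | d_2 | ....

rank_ℚ(R)=1; free=2−1=1
SNF(R) diag = [4] → torsion [4]

Answer: M ≅ ℤ^1 ⊕ ℤ/4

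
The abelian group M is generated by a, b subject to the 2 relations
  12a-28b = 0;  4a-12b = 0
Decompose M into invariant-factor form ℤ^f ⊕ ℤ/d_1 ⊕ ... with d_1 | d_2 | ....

rank_ℚ(R)=2; free=2−2=0
SNF(R) diag = [4, 8] → torsion [4, 8]

Answer: M ≅ ℤ/4 ⊕ ℤ/8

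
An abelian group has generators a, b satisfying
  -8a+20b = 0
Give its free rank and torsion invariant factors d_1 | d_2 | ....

Answer: M ≅ ℤ^1 ⊕ ℤ/4

Derivation:
rank_ℚ(R)=1; free=2−1=1
SNF(R) diag = [4] → torsion [4]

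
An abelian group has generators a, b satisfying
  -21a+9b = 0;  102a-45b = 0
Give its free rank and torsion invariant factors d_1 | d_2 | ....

rank_ℚ(R)=2; free=2−2=0
SNF(R) diag = [3, 9] → torsion [3, 9]

Answer: M ≅ ℤ/3 ⊕ ℤ/9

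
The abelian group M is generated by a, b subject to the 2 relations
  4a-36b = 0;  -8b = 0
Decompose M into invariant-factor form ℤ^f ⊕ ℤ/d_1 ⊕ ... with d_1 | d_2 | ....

Answer: M ≅ ℤ/4 ⊕ ℤ/8

Derivation:
rank_ℚ(R)=2; free=2−2=0
SNF(R) diag = [4, 8] → torsion [4, 8]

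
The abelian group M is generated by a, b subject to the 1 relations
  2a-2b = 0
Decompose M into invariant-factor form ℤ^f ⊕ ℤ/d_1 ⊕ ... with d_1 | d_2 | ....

Answer: M ≅ ℤ^1 ⊕ ℤ/2

Derivation:
rank_ℚ(R)=1; free=2−1=1
SNF(R) diag = [2] → torsion [2]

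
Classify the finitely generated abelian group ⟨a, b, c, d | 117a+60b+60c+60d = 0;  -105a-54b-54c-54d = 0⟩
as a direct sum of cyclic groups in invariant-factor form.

Answer: M ≅ ℤ^2 ⊕ ℤ/3 ⊕ ℤ/6

Derivation:
rank_ℚ(R)=2; free=4−2=2
SNF(R) diag = [3, 6] → torsion [3, 6]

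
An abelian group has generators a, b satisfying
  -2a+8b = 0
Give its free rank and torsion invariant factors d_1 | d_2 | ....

Answer: M ≅ ℤ^1 ⊕ ℤ/2

Derivation:
rank_ℚ(R)=1; free=2−1=1
SNF(R) diag = [2] → torsion [2]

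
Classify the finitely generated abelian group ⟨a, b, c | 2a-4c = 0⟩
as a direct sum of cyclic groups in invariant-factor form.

rank_ℚ(R)=1; free=3−1=2
SNF(R) diag = [2] → torsion [2]

Answer: M ≅ ℤ^2 ⊕ ℤ/2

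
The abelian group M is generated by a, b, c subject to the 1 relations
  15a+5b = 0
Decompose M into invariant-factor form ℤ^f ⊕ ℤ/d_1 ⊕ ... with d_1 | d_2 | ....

Answer: M ≅ ℤ^2 ⊕ ℤ/5

Derivation:
rank_ℚ(R)=1; free=3−1=2
SNF(R) diag = [5] → torsion [5]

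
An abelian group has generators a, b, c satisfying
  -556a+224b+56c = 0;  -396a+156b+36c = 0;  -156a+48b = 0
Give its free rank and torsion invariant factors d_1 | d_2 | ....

rank_ℚ(R)=3; free=3−3=0
SNF(R) diag = [4, 12, 24] → torsion [4, 12, 24]

Answer: M ≅ ℤ/4 ⊕ ℤ/12 ⊕ ℤ/24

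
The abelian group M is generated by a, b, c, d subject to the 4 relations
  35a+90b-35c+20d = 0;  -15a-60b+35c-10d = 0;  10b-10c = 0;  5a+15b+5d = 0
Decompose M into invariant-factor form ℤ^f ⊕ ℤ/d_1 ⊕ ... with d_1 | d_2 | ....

Answer: M ≅ ℤ/5 ⊕ ℤ/5 ⊕ ℤ/10 ⊕ ℤ/10

Derivation:
rank_ℚ(R)=4; free=4−4=0
SNF(R) diag = [5, 5, 10, 10] → torsion [5, 5, 10, 10]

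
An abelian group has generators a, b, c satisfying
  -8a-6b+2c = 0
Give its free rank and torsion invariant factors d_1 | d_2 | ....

Answer: M ≅ ℤ^2 ⊕ ℤ/2

Derivation:
rank_ℚ(R)=1; free=3−1=2
SNF(R) diag = [2] → torsion [2]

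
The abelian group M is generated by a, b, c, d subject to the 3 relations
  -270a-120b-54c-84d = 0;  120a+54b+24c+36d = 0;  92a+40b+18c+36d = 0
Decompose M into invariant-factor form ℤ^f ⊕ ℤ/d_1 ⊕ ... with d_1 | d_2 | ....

Answer: M ≅ ℤ^1 ⊕ ℤ/2 ⊕ ℤ/6 ⊕ ℤ/6

Derivation:
rank_ℚ(R)=3; free=4−3=1
SNF(R) diag = [2, 6, 6] → torsion [2, 6, 6]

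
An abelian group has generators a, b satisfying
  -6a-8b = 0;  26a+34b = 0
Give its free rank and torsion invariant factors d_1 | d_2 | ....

Answer: M ≅ ℤ/2 ⊕ ℤ/2

Derivation:
rank_ℚ(R)=2; free=2−2=0
SNF(R) diag = [2, 2] → torsion [2, 2]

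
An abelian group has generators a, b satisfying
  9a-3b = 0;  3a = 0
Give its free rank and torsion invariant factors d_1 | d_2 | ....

Answer: M ≅ ℤ/3 ⊕ ℤ/3

Derivation:
rank_ℚ(R)=2; free=2−2=0
SNF(R) diag = [3, 3] → torsion [3, 3]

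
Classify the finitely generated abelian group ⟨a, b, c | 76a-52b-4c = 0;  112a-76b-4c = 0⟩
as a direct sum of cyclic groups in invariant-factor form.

rank_ℚ(R)=2; free=3−2=1
SNF(R) diag = [4, 12] → torsion [4, 12]

Answer: M ≅ ℤ^1 ⊕ ℤ/4 ⊕ ℤ/12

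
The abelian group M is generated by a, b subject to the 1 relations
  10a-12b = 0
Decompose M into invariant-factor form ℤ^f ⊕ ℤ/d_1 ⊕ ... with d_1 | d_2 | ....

rank_ℚ(R)=1; free=2−1=1
SNF(R) diag = [2] → torsion [2]

Answer: M ≅ ℤ^1 ⊕ ℤ/2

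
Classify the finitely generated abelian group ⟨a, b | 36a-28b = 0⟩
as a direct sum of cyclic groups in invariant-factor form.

Answer: M ≅ ℤ^1 ⊕ ℤ/4

Derivation:
rank_ℚ(R)=1; free=2−1=1
SNF(R) diag = [4] → torsion [4]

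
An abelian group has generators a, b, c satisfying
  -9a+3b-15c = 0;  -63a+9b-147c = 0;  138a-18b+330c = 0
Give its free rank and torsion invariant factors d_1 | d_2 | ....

rank_ℚ(R)=3; free=3−3=0
SNF(R) diag = [3, 6, 12] → torsion [3, 6, 12]

Answer: M ≅ ℤ/3 ⊕ ℤ/6 ⊕ ℤ/12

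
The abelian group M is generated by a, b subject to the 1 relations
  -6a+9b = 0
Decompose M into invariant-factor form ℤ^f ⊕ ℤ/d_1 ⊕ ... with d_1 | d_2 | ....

Answer: M ≅ ℤ^1 ⊕ ℤ/3

Derivation:
rank_ℚ(R)=1; free=2−1=1
SNF(R) diag = [3] → torsion [3]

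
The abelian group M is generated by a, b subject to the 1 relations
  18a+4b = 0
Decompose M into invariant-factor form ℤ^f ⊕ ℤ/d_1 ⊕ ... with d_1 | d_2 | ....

rank_ℚ(R)=1; free=2−1=1
SNF(R) diag = [2] → torsion [2]

Answer: M ≅ ℤ^1 ⊕ ℤ/2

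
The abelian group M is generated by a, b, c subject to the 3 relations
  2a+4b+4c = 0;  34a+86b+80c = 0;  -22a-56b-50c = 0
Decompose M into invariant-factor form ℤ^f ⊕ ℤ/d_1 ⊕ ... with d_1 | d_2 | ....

Answer: M ≅ ℤ/2 ⊕ ℤ/6 ⊕ ℤ/6

Derivation:
rank_ℚ(R)=3; free=3−3=0
SNF(R) diag = [2, 6, 6] → torsion [2, 6, 6]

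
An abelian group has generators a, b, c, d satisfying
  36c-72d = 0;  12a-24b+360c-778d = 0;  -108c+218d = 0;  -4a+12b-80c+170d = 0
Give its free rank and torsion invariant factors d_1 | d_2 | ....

Answer: M ≅ ℤ/2 ⊕ ℤ/4 ⊕ ℤ/12 ⊕ ℤ/36

Derivation:
rank_ℚ(R)=4; free=4−4=0
SNF(R) diag = [2, 4, 12, 36] → torsion [2, 4, 12, 36]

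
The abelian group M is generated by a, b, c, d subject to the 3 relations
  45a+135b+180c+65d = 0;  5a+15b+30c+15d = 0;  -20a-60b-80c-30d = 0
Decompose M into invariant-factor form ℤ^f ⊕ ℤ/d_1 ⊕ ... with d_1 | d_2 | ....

rank_ℚ(R)=3; free=4−3=1
SNF(R) diag = [5, 10, 10] → torsion [5, 10, 10]

Answer: M ≅ ℤ^1 ⊕ ℤ/5 ⊕ ℤ/10 ⊕ ℤ/10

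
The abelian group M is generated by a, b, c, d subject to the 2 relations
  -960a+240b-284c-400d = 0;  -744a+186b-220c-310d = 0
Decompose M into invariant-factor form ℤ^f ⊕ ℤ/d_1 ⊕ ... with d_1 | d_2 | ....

rank_ℚ(R)=2; free=4−2=2
SNF(R) diag = [2, 4] → torsion [2, 4]

Answer: M ≅ ℤ^2 ⊕ ℤ/2 ⊕ ℤ/4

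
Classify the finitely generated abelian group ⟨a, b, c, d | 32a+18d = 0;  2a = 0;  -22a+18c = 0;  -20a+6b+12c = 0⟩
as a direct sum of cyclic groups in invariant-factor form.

Answer: M ≅ ℤ/2 ⊕ ℤ/6 ⊕ ℤ/18 ⊕ ℤ/18

Derivation:
rank_ℚ(R)=4; free=4−4=0
SNF(R) diag = [2, 6, 18, 18] → torsion [2, 6, 18, 18]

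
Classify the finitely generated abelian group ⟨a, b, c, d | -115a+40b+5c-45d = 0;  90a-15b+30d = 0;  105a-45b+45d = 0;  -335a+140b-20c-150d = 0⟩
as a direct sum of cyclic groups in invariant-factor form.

Answer: M ≅ ℤ/5 ⊕ ℤ/15 ⊕ ℤ/15 ⊕ ℤ/45

Derivation:
rank_ℚ(R)=4; free=4−4=0
SNF(R) diag = [5, 15, 15, 45] → torsion [5, 15, 15, 45]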